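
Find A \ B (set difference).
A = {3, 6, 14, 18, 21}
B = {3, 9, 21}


A \ B = elements in A but not in B
A = {3, 6, 14, 18, 21}
B = {3, 9, 21}
Remove from A any elements in B
A \ B = {6, 14, 18}

A \ B = {6, 14, 18}


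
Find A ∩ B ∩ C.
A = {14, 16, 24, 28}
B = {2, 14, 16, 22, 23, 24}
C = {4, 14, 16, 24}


A ∩ B = {14, 16, 24}
(A ∩ B) ∩ C = {14, 16, 24}

A ∩ B ∩ C = {14, 16, 24}


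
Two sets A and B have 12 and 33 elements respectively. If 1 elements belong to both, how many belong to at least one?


|A ∪ B| = |A| + |B| - |A ∩ B|
= 12 + 33 - 1
= 44

|A ∪ B| = 44


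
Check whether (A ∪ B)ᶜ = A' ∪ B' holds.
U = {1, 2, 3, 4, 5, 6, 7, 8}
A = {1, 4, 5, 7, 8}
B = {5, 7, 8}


LHS: A ∪ B = {1, 4, 5, 7, 8}
(A ∪ B)' = U \ (A ∪ B) = {2, 3, 6}
A' = {2, 3, 6}, B' = {1, 2, 3, 4, 6}
Claimed RHS: A' ∪ B' = {1, 2, 3, 4, 6}
Identity is INVALID: LHS = {2, 3, 6} but the RHS claimed here equals {1, 2, 3, 4, 6}. The correct form is (A ∪ B)' = A' ∩ B'.

Identity is invalid: (A ∪ B)' = {2, 3, 6} but A' ∪ B' = {1, 2, 3, 4, 6}. The correct De Morgan law is (A ∪ B)' = A' ∩ B'.


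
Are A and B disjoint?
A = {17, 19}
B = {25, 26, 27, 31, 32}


Disjoint means A ∩ B = ∅.
A ∩ B = ∅
A ∩ B = ∅, so A and B are disjoint.

Yes, A and B are disjoint


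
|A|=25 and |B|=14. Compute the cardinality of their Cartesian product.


|A × B| = |A| × |B|
= 25 × 14
= 350

|A × B| = 350


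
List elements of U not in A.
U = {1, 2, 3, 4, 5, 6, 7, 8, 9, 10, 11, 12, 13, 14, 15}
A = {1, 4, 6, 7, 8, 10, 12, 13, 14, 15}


Aᶜ = U \ A = elements in U but not in A
U = {1, 2, 3, 4, 5, 6, 7, 8, 9, 10, 11, 12, 13, 14, 15}
A = {1, 4, 6, 7, 8, 10, 12, 13, 14, 15}
Aᶜ = {2, 3, 5, 9, 11}

Aᶜ = {2, 3, 5, 9, 11}


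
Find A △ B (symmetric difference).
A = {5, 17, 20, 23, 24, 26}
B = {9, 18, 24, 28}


A △ B = (A \ B) ∪ (B \ A) = elements in exactly one of A or B
A \ B = {5, 17, 20, 23, 26}
B \ A = {9, 18, 28}
A △ B = {5, 9, 17, 18, 20, 23, 26, 28}

A △ B = {5, 9, 17, 18, 20, 23, 26, 28}


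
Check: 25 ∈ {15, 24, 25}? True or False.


A = {15, 24, 25}
Checking if 25 is in A
25 is in A → True

25 ∈ A


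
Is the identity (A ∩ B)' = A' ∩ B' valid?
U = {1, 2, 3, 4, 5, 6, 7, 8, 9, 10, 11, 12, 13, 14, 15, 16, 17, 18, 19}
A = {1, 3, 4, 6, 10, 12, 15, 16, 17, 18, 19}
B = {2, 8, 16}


LHS: A ∩ B = {16}
(A ∩ B)' = U \ (A ∩ B) = {1, 2, 3, 4, 5, 6, 7, 8, 9, 10, 11, 12, 13, 14, 15, 17, 18, 19}
A' = {2, 5, 7, 8, 9, 11, 13, 14}, B' = {1, 3, 4, 5, 6, 7, 9, 10, 11, 12, 13, 14, 15, 17, 18, 19}
Claimed RHS: A' ∩ B' = {5, 7, 9, 11, 13, 14}
Identity is INVALID: LHS = {1, 2, 3, 4, 5, 6, 7, 8, 9, 10, 11, 12, 13, 14, 15, 17, 18, 19} but the RHS claimed here equals {5, 7, 9, 11, 13, 14}. The correct form is (A ∩ B)' = A' ∪ B'.

Identity is invalid: (A ∩ B)' = {1, 2, 3, 4, 5, 6, 7, 8, 9, 10, 11, 12, 13, 14, 15, 17, 18, 19} but A' ∩ B' = {5, 7, 9, 11, 13, 14}. The correct De Morgan law is (A ∩ B)' = A' ∪ B'.


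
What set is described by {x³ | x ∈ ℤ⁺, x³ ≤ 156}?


Checking each candidate:
Condition: positive perfect cubes ≤ 156
Result = {1, 8, 27, 64, 125}

{1, 8, 27, 64, 125}


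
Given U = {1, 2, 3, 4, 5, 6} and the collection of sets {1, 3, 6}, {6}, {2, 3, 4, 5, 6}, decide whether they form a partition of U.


A partition requires: (1) non-empty parts, (2) pairwise disjoint, (3) union = U
Parts: {1, 3, 6}, {6}, {2, 3, 4, 5, 6}
Union of parts: {1, 2, 3, 4, 5, 6}
U = {1, 2, 3, 4, 5, 6}
All non-empty? True
Pairwise disjoint? False
Covers U? True

No, not a valid partition


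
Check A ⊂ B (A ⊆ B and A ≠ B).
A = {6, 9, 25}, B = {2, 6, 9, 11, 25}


A ⊂ B requires: A ⊆ B AND A ≠ B.
A ⊆ B? Yes
A = B? No
A ⊂ B: Yes (A is a proper subset of B)

Yes, A ⊂ B


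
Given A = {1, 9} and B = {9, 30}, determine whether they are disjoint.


Disjoint means A ∩ B = ∅.
A ∩ B = {9}
A ∩ B ≠ ∅, so A and B are NOT disjoint.

No, A and B are not disjoint (A ∩ B = {9})


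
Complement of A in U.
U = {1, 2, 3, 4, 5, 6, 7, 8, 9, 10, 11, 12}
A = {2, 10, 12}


Aᶜ = U \ A = elements in U but not in A
U = {1, 2, 3, 4, 5, 6, 7, 8, 9, 10, 11, 12}
A = {2, 10, 12}
Aᶜ = {1, 3, 4, 5, 6, 7, 8, 9, 11}

Aᶜ = {1, 3, 4, 5, 6, 7, 8, 9, 11}


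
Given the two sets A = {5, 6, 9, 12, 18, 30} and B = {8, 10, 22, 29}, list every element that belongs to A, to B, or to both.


A ∪ B = all elements in A or B (or both)
A = {5, 6, 9, 12, 18, 30}
B = {8, 10, 22, 29}
A ∪ B = {5, 6, 8, 9, 10, 12, 18, 22, 29, 30}

A ∪ B = {5, 6, 8, 9, 10, 12, 18, 22, 29, 30}


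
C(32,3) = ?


C(n,k) = n! / (k!(n-k)!)
C(32,3) = 32! / (3!29!)
= 4960

C(32,3) = 4960


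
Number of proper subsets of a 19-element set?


Total subsets = 2^n = 2^19 = 524288
Proper subsets exclude the set itself: 2^n - 1
= 524288 - 1
= 524287

Number of proper subsets = 524287


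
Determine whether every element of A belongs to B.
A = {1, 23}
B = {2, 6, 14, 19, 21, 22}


A ⊆ B means every element of A is in B.
Elements in A not in B: {1, 23}
So A ⊄ B.

No, A ⊄ B


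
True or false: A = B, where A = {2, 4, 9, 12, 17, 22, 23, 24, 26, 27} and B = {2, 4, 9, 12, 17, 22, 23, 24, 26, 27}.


Two sets are equal iff they have exactly the same elements.
A = {2, 4, 9, 12, 17, 22, 23, 24, 26, 27}
B = {2, 4, 9, 12, 17, 22, 23, 24, 26, 27}
Same elements → A = B

Yes, A = B


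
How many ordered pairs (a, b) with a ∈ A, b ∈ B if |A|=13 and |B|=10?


|A × B| = |A| × |B|
= 13 × 10
= 130

|A × B| = 130


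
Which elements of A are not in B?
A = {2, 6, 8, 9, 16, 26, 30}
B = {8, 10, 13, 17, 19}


A \ B = elements in A but not in B
A = {2, 6, 8, 9, 16, 26, 30}
B = {8, 10, 13, 17, 19}
Remove from A any elements in B
A \ B = {2, 6, 9, 16, 26, 30}

A \ B = {2, 6, 9, 16, 26, 30}


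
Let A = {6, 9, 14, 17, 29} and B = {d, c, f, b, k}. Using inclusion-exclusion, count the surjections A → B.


n = |A| = 5, k = |B| = 5. Surjections via inclusion-exclusion:
S(n,k) = Σ(-1)^i × C(k,i) × (k-i)^n, i=0 to k
i=0: (-1)^0×C(5,0)×5^5 = 3125
i=1: (-1)^1×C(5,1)×4^5 = -5120
i=2: (-1)^2×C(5,2)×3^5 = 2430
i=3: (-1)^3×C(5,3)×2^5 = -320
i=4: (-1)^4×C(5,4)×1^5 = 5
i=5: (-1)^5×C(5,5)×0^5 = 0
Total = 120

Number of surjections = 120


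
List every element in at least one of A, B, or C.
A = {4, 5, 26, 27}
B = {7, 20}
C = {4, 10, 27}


A ∪ B = {4, 5, 7, 20, 26, 27}
(A ∪ B) ∪ C = {4, 5, 7, 10, 20, 26, 27}

A ∪ B ∪ C = {4, 5, 7, 10, 20, 26, 27}


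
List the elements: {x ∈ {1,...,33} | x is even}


Checking each candidate:
Condition: even numbers in {1,...,33}
Result = {2, 4, 6, 8, 10, 12, 14, 16, 18, 20, 22, 24, 26, 28, 30, 32}

{2, 4, 6, 8, 10, 12, 14, 16, 18, 20, 22, 24, 26, 28, 30, 32}


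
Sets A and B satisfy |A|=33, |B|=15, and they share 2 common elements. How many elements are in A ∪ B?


|A ∪ B| = |A| + |B| - |A ∩ B|
= 33 + 15 - 2
= 46

|A ∪ B| = 46


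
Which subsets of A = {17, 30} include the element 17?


A subset of A contains 17 iff the remaining 1 elements form any subset of A \ {17}.
Count: 2^(n-1) = 2^1 = 2
Subsets containing 17: {17}, {17, 30}

Subsets containing 17 (2 total): {17}, {17, 30}


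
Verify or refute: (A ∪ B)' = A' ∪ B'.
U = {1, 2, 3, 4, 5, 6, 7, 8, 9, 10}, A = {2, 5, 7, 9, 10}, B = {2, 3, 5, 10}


LHS: A ∪ B = {2, 3, 5, 7, 9, 10}
(A ∪ B)' = U \ (A ∪ B) = {1, 4, 6, 8}
A' = {1, 3, 4, 6, 8}, B' = {1, 4, 6, 7, 8, 9}
Claimed RHS: A' ∪ B' = {1, 3, 4, 6, 7, 8, 9}
Identity is INVALID: LHS = {1, 4, 6, 8} but the RHS claimed here equals {1, 3, 4, 6, 7, 8, 9}. The correct form is (A ∪ B)' = A' ∩ B'.

Identity is invalid: (A ∪ B)' = {1, 4, 6, 8} but A' ∪ B' = {1, 3, 4, 6, 7, 8, 9}. The correct De Morgan law is (A ∪ B)' = A' ∩ B'.


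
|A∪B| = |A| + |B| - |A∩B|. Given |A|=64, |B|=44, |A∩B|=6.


|A ∪ B| = |A| + |B| - |A ∩ B|
= 64 + 44 - 6
= 102

|A ∪ B| = 102


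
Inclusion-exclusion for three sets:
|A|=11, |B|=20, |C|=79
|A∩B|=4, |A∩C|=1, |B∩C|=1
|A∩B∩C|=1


|A∪B∪C| = |A|+|B|+|C| - |A∩B|-|A∩C|-|B∩C| + |A∩B∩C|
= 11+20+79 - 4-1-1 + 1
= 110 - 6 + 1
= 105

|A ∪ B ∪ C| = 105


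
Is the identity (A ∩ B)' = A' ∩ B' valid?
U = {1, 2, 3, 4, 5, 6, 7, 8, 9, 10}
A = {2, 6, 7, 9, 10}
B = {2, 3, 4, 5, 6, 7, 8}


LHS: A ∩ B = {2, 6, 7}
(A ∩ B)' = U \ (A ∩ B) = {1, 3, 4, 5, 8, 9, 10}
A' = {1, 3, 4, 5, 8}, B' = {1, 9, 10}
Claimed RHS: A' ∩ B' = {1}
Identity is INVALID: LHS = {1, 3, 4, 5, 8, 9, 10} but the RHS claimed here equals {1}. The correct form is (A ∩ B)' = A' ∪ B'.

Identity is invalid: (A ∩ B)' = {1, 3, 4, 5, 8, 9, 10} but A' ∩ B' = {1}. The correct De Morgan law is (A ∩ B)' = A' ∪ B'.


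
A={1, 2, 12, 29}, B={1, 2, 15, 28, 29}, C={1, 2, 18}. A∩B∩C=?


A ∩ B = {1, 2, 29}
(A ∩ B) ∩ C = {1, 2}

A ∩ B ∩ C = {1, 2}


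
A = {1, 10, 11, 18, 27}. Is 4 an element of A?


A = {1, 10, 11, 18, 27}
Checking if 4 is in A
4 is not in A → False

4 ∉ A


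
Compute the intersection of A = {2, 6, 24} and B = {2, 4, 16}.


A ∩ B = elements in both A and B
A = {2, 6, 24}
B = {2, 4, 16}
A ∩ B = {2}

A ∩ B = {2}


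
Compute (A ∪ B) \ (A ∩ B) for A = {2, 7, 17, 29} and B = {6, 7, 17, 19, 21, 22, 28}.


A △ B = (A \ B) ∪ (B \ A) = elements in exactly one of A or B
A \ B = {2, 29}
B \ A = {6, 19, 21, 22, 28}
A △ B = {2, 6, 19, 21, 22, 28, 29}

A △ B = {2, 6, 19, 21, 22, 28, 29}


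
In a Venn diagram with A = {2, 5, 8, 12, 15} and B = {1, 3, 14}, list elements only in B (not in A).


A = {2, 5, 8, 12, 15}
B = {1, 3, 14}
Region: only in B (not in A)
Elements: {1, 3, 14}

Elements only in B (not in A): {1, 3, 14}


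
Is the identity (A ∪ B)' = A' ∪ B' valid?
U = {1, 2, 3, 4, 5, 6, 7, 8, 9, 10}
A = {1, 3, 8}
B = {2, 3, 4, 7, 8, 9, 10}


LHS: A ∪ B = {1, 2, 3, 4, 7, 8, 9, 10}
(A ∪ B)' = U \ (A ∪ B) = {5, 6}
A' = {2, 4, 5, 6, 7, 9, 10}, B' = {1, 5, 6}
Claimed RHS: A' ∪ B' = {1, 2, 4, 5, 6, 7, 9, 10}
Identity is INVALID: LHS = {5, 6} but the RHS claimed here equals {1, 2, 4, 5, 6, 7, 9, 10}. The correct form is (A ∪ B)' = A' ∩ B'.

Identity is invalid: (A ∪ B)' = {5, 6} but A' ∪ B' = {1, 2, 4, 5, 6, 7, 9, 10}. The correct De Morgan law is (A ∪ B)' = A' ∩ B'.


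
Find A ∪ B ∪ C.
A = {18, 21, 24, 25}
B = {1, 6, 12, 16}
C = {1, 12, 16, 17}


A ∪ B = {1, 6, 12, 16, 18, 21, 24, 25}
(A ∪ B) ∪ C = {1, 6, 12, 16, 17, 18, 21, 24, 25}

A ∪ B ∪ C = {1, 6, 12, 16, 17, 18, 21, 24, 25}


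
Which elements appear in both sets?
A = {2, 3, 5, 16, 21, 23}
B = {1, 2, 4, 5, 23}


A ∩ B = elements in both A and B
A = {2, 3, 5, 16, 21, 23}
B = {1, 2, 4, 5, 23}
A ∩ B = {2, 5, 23}

A ∩ B = {2, 5, 23}


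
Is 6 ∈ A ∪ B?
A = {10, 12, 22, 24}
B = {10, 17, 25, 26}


A = {10, 12, 22, 24}, B = {10, 17, 25, 26}
A ∪ B = all elements in A or B
A ∪ B = {10, 12, 17, 22, 24, 25, 26}
Checking if 6 ∈ A ∪ B
6 is not in A ∪ B → False

6 ∉ A ∪ B


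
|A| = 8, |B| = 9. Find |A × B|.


|A × B| = |A| × |B|
= 8 × 9
= 72

|A × B| = 72


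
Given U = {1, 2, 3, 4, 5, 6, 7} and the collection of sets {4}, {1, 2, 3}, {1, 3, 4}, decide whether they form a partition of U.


A partition requires: (1) non-empty parts, (2) pairwise disjoint, (3) union = U
Parts: {4}, {1, 2, 3}, {1, 3, 4}
Union of parts: {1, 2, 3, 4}
U = {1, 2, 3, 4, 5, 6, 7}
All non-empty? True
Pairwise disjoint? False
Covers U? False

No, not a valid partition


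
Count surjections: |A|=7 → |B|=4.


n = |A| = 7, k = |B| = 4. Surjections via inclusion-exclusion:
S(n,k) = Σ(-1)^i × C(k,i) × (k-i)^n, i=0 to k
i=0: (-1)^0×C(4,0)×4^7 = 16384
i=1: (-1)^1×C(4,1)×3^7 = -8748
i=2: (-1)^2×C(4,2)×2^7 = 768
i=3: (-1)^3×C(4,3)×1^7 = -4
i=4: (-1)^4×C(4,4)×0^7 = 0
Total = 8400

Number of surjections = 8400


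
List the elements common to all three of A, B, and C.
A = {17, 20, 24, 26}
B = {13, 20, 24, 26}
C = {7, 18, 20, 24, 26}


A ∩ B = {20, 24, 26}
(A ∩ B) ∩ C = {20, 24, 26}

A ∩ B ∩ C = {20, 24, 26}


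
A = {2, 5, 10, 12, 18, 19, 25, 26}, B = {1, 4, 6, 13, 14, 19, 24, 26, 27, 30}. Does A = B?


Two sets are equal iff they have exactly the same elements.
A = {2, 5, 10, 12, 18, 19, 25, 26}
B = {1, 4, 6, 13, 14, 19, 24, 26, 27, 30}
Differences: {1, 2, 4, 5, 6, 10, 12, 13, 14, 18, 24, 25, 27, 30}
A ≠ B

No, A ≠ B


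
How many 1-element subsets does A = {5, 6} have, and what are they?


|A| = 2, so A has C(2,1) = 2 subsets of size 1.
Enumerate by choosing 1 elements from A at a time:
{5}, {6}

1-element subsets (2 total): {5}, {6}


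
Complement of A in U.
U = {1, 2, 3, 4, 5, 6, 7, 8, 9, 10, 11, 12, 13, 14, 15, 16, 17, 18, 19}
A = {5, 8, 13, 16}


Aᶜ = U \ A = elements in U but not in A
U = {1, 2, 3, 4, 5, 6, 7, 8, 9, 10, 11, 12, 13, 14, 15, 16, 17, 18, 19}
A = {5, 8, 13, 16}
Aᶜ = {1, 2, 3, 4, 6, 7, 9, 10, 11, 12, 14, 15, 17, 18, 19}

Aᶜ = {1, 2, 3, 4, 6, 7, 9, 10, 11, 12, 14, 15, 17, 18, 19}


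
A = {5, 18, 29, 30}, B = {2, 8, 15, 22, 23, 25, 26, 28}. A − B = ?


A \ B = elements in A but not in B
A = {5, 18, 29, 30}
B = {2, 8, 15, 22, 23, 25, 26, 28}
Remove from A any elements in B
A \ B = {5, 18, 29, 30}

A \ B = {5, 18, 29, 30}


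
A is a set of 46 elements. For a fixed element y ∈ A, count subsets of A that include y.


Subsets of A containing y correspond to subsets of A \ {y}, which has 45 elements.
Count = 2^(n-1) = 2^45
= 35184372088832

Number of subsets containing y = 35184372088832


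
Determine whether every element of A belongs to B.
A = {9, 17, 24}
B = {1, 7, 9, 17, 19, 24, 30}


A ⊆ B means every element of A is in B.
All elements of A are in B.
So A ⊆ B.

Yes, A ⊆ B


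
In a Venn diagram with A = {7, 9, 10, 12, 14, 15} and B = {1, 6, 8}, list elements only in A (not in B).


A = {7, 9, 10, 12, 14, 15}
B = {1, 6, 8}
Region: only in A (not in B)
Elements: {7, 9, 10, 12, 14, 15}

Elements only in A (not in B): {7, 9, 10, 12, 14, 15}


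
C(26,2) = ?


C(n,k) = n! / (k!(n-k)!)
C(26,2) = 26! / (2!24!)
= 325

C(26,2) = 325


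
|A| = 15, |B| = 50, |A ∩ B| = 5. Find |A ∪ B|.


|A ∪ B| = |A| + |B| - |A ∩ B|
= 15 + 50 - 5
= 60

|A ∪ B| = 60


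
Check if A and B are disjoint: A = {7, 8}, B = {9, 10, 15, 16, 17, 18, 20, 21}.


Disjoint means A ∩ B = ∅.
A ∩ B = ∅
A ∩ B = ∅, so A and B are disjoint.

Yes, A and B are disjoint


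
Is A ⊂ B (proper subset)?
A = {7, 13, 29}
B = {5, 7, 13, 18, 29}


A ⊂ B requires: A ⊆ B AND A ≠ B.
A ⊆ B? Yes
A = B? No
A ⊂ B: Yes (A is a proper subset of B)

Yes, A ⊂ B


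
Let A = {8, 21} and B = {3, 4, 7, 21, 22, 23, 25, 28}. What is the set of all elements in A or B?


A ∪ B = all elements in A or B (or both)
A = {8, 21}
B = {3, 4, 7, 21, 22, 23, 25, 28}
A ∪ B = {3, 4, 7, 8, 21, 22, 23, 25, 28}

A ∪ B = {3, 4, 7, 8, 21, 22, 23, 25, 28}


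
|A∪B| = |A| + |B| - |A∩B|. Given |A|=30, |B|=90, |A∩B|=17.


|A ∪ B| = |A| + |B| - |A ∩ B|
= 30 + 90 - 17
= 103

|A ∪ B| = 103


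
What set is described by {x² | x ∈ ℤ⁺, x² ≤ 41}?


Checking each candidate:
Condition: positive perfect squares ≤ 41
Result = {1, 4, 9, 16, 25, 36}

{1, 4, 9, 16, 25, 36}


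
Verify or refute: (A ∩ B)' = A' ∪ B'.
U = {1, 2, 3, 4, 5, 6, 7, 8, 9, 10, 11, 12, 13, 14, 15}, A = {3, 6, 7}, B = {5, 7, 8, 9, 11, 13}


LHS: A ∩ B = {7}
(A ∩ B)' = U \ (A ∩ B) = {1, 2, 3, 4, 5, 6, 8, 9, 10, 11, 12, 13, 14, 15}
A' = {1, 2, 4, 5, 8, 9, 10, 11, 12, 13, 14, 15}, B' = {1, 2, 3, 4, 6, 10, 12, 14, 15}
Claimed RHS: A' ∪ B' = {1, 2, 3, 4, 5, 6, 8, 9, 10, 11, 12, 13, 14, 15}
Identity is VALID: LHS = RHS = {1, 2, 3, 4, 5, 6, 8, 9, 10, 11, 12, 13, 14, 15} ✓

Identity is valid. (A ∩ B)' = A' ∪ B' = {1, 2, 3, 4, 5, 6, 8, 9, 10, 11, 12, 13, 14, 15}


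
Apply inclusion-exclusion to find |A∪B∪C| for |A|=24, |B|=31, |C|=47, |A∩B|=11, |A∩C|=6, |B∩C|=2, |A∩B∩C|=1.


|A∪B∪C| = |A|+|B|+|C| - |A∩B|-|A∩C|-|B∩C| + |A∩B∩C|
= 24+31+47 - 11-6-2 + 1
= 102 - 19 + 1
= 84

|A ∪ B ∪ C| = 84


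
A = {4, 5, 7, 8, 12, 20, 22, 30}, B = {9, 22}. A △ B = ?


A △ B = (A \ B) ∪ (B \ A) = elements in exactly one of A or B
A \ B = {4, 5, 7, 8, 12, 20, 30}
B \ A = {9}
A △ B = {4, 5, 7, 8, 9, 12, 20, 30}

A △ B = {4, 5, 7, 8, 9, 12, 20, 30}


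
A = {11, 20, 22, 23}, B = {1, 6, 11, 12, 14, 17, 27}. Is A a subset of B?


A ⊆ B means every element of A is in B.
Elements in A not in B: {20, 22, 23}
So A ⊄ B.

No, A ⊄ B


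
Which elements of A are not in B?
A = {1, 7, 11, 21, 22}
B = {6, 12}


A \ B = elements in A but not in B
A = {1, 7, 11, 21, 22}
B = {6, 12}
Remove from A any elements in B
A \ B = {1, 7, 11, 21, 22}

A \ B = {1, 7, 11, 21, 22}


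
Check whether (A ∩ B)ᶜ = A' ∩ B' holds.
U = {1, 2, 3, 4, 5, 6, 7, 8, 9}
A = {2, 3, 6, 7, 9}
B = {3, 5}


LHS: A ∩ B = {3}
(A ∩ B)' = U \ (A ∩ B) = {1, 2, 4, 5, 6, 7, 8, 9}
A' = {1, 4, 5, 8}, B' = {1, 2, 4, 6, 7, 8, 9}
Claimed RHS: A' ∩ B' = {1, 4, 8}
Identity is INVALID: LHS = {1, 2, 4, 5, 6, 7, 8, 9} but the RHS claimed here equals {1, 4, 8}. The correct form is (A ∩ B)' = A' ∪ B'.

Identity is invalid: (A ∩ B)' = {1, 2, 4, 5, 6, 7, 8, 9} but A' ∩ B' = {1, 4, 8}. The correct De Morgan law is (A ∩ B)' = A' ∪ B'.


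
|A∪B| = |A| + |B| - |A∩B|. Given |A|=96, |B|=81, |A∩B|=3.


|A ∪ B| = |A| + |B| - |A ∩ B|
= 96 + 81 - 3
= 174

|A ∪ B| = 174


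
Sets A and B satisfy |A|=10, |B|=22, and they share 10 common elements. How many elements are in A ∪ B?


|A ∪ B| = |A| + |B| - |A ∩ B|
= 10 + 22 - 10
= 22

|A ∪ B| = 22


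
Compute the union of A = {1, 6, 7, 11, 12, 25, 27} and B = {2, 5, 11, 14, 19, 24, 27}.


A ∪ B = all elements in A or B (or both)
A = {1, 6, 7, 11, 12, 25, 27}
B = {2, 5, 11, 14, 19, 24, 27}
A ∪ B = {1, 2, 5, 6, 7, 11, 12, 14, 19, 24, 25, 27}

A ∪ B = {1, 2, 5, 6, 7, 11, 12, 14, 19, 24, 25, 27}


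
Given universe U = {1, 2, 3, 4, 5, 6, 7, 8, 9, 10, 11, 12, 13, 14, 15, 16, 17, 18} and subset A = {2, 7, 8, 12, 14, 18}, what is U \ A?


Aᶜ = U \ A = elements in U but not in A
U = {1, 2, 3, 4, 5, 6, 7, 8, 9, 10, 11, 12, 13, 14, 15, 16, 17, 18}
A = {2, 7, 8, 12, 14, 18}
Aᶜ = {1, 3, 4, 5, 6, 9, 10, 11, 13, 15, 16, 17}

Aᶜ = {1, 3, 4, 5, 6, 9, 10, 11, 13, 15, 16, 17}


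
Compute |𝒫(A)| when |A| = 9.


Number of subsets = 2^n
= 2^9
= 512

|P(A)| = 512


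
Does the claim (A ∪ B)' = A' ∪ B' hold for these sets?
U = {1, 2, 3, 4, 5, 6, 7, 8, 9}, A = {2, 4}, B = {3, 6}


LHS: A ∪ B = {2, 3, 4, 6}
(A ∪ B)' = U \ (A ∪ B) = {1, 5, 7, 8, 9}
A' = {1, 3, 5, 6, 7, 8, 9}, B' = {1, 2, 4, 5, 7, 8, 9}
Claimed RHS: A' ∪ B' = {1, 2, 3, 4, 5, 6, 7, 8, 9}
Identity is INVALID: LHS = {1, 5, 7, 8, 9} but the RHS claimed here equals {1, 2, 3, 4, 5, 6, 7, 8, 9}. The correct form is (A ∪ B)' = A' ∩ B'.

Identity is invalid: (A ∪ B)' = {1, 5, 7, 8, 9} but A' ∪ B' = {1, 2, 3, 4, 5, 6, 7, 8, 9}. The correct De Morgan law is (A ∪ B)' = A' ∩ B'.


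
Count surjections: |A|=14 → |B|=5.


n = |A| = 14, k = |B| = 5. Surjections via inclusion-exclusion:
S(n,k) = Σ(-1)^i × C(k,i) × (k-i)^n, i=0 to k
i=0: (-1)^0×C(5,0)×5^14 = 6103515625
i=1: (-1)^1×C(5,1)×4^14 = -1342177280
i=2: (-1)^2×C(5,2)×3^14 = 47829690
i=3: (-1)^3×C(5,3)×2^14 = -163840
i=4: (-1)^4×C(5,4)×1^14 = 5
i=5: (-1)^5×C(5,5)×0^14 = 0
Total = 4809004200

Number of surjections = 4809004200


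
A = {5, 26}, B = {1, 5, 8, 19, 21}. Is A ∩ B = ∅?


Disjoint means A ∩ B = ∅.
A ∩ B = {5}
A ∩ B ≠ ∅, so A and B are NOT disjoint.

No, A and B are not disjoint (A ∩ B = {5})


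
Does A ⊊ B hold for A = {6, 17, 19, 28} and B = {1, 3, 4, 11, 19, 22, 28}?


A ⊂ B requires: A ⊆ B AND A ≠ B.
A ⊆ B? No
A ⊄ B, so A is not a proper subset.

No, A is not a proper subset of B


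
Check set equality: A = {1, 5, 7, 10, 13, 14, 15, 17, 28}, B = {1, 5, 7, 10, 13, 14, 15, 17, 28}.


Two sets are equal iff they have exactly the same elements.
A = {1, 5, 7, 10, 13, 14, 15, 17, 28}
B = {1, 5, 7, 10, 13, 14, 15, 17, 28}
Same elements → A = B

Yes, A = B


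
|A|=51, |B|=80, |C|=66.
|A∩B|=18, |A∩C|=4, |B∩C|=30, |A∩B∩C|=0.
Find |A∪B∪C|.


|A∪B∪C| = |A|+|B|+|C| - |A∩B|-|A∩C|-|B∩C| + |A∩B∩C|
= 51+80+66 - 18-4-30 + 0
= 197 - 52 + 0
= 145

|A ∪ B ∪ C| = 145


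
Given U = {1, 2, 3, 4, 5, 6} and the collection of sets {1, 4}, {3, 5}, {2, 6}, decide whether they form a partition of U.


A partition requires: (1) non-empty parts, (2) pairwise disjoint, (3) union = U
Parts: {1, 4}, {3, 5}, {2, 6}
Union of parts: {1, 2, 3, 4, 5, 6}
U = {1, 2, 3, 4, 5, 6}
All non-empty? True
Pairwise disjoint? True
Covers U? True

Yes, valid partition


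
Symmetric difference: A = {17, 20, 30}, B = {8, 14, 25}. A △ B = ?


A △ B = (A \ B) ∪ (B \ A) = elements in exactly one of A or B
A \ B = {17, 20, 30}
B \ A = {8, 14, 25}
A △ B = {8, 14, 17, 20, 25, 30}

A △ B = {8, 14, 17, 20, 25, 30}


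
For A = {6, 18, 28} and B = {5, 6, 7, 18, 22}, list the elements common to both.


A ∩ B = elements in both A and B
A = {6, 18, 28}
B = {5, 6, 7, 18, 22}
A ∩ B = {6, 18}

A ∩ B = {6, 18}


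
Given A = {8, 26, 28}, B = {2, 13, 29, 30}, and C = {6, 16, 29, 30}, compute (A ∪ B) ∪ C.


A ∪ B = {2, 8, 13, 26, 28, 29, 30}
(A ∪ B) ∪ C = {2, 6, 8, 13, 16, 26, 28, 29, 30}

A ∪ B ∪ C = {2, 6, 8, 13, 16, 26, 28, 29, 30}


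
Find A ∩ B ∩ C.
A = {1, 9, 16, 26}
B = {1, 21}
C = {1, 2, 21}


A ∩ B = {1}
(A ∩ B) ∩ C = {1}

A ∩ B ∩ C = {1}


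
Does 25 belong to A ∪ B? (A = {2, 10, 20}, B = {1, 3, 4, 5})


A = {2, 10, 20}, B = {1, 3, 4, 5}
A ∪ B = all elements in A or B
A ∪ B = {1, 2, 3, 4, 5, 10, 20}
Checking if 25 ∈ A ∪ B
25 is not in A ∪ B → False

25 ∉ A ∪ B


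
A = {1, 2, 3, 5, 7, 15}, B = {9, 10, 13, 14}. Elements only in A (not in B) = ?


A = {1, 2, 3, 5, 7, 15}
B = {9, 10, 13, 14}
Region: only in A (not in B)
Elements: {1, 2, 3, 5, 7, 15}

Elements only in A (not in B): {1, 2, 3, 5, 7, 15}


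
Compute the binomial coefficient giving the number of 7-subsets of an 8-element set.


C(n,k) = n! / (k!(n-k)!)
C(8,7) = 8! / (7!1!)
= 8

C(8,7) = 8


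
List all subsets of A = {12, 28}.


|A| = 2, so |P(A)| = 2^2 = 4
Enumerate subsets by cardinality (0 to 2):
∅, {12}, {28}, {12, 28}

P(A) has 4 subsets: ∅, {12}, {28}, {12, 28}


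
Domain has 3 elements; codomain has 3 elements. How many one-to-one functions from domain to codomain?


An injection sends each of |A| = 3 inputs to a distinct output in B.
# injections = |B|·(|B|-1)·…·(|B|-|A|+1) = 3! / (3 - 3)!
= 3 × 2 × 1
= 6

Number of injections = 6


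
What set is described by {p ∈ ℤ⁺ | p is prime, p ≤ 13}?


Checking each candidate:
Condition: primes ≤ 13
Result = {2, 3, 5, 7, 11, 13}

{2, 3, 5, 7, 11, 13}


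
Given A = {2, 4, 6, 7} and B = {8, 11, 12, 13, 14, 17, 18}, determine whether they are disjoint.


Disjoint means A ∩ B = ∅.
A ∩ B = ∅
A ∩ B = ∅, so A and B are disjoint.

Yes, A and B are disjoint


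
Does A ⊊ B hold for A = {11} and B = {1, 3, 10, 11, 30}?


A ⊂ B requires: A ⊆ B AND A ≠ B.
A ⊆ B? Yes
A = B? No
A ⊂ B: Yes (A is a proper subset of B)

Yes, A ⊂ B


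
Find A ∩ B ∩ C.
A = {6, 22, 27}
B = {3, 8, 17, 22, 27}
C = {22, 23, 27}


A ∩ B = {22, 27}
(A ∩ B) ∩ C = {22, 27}

A ∩ B ∩ C = {22, 27}


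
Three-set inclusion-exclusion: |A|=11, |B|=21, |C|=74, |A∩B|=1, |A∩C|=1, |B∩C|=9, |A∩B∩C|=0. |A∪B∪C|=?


|A∪B∪C| = |A|+|B|+|C| - |A∩B|-|A∩C|-|B∩C| + |A∩B∩C|
= 11+21+74 - 1-1-9 + 0
= 106 - 11 + 0
= 95

|A ∪ B ∪ C| = 95


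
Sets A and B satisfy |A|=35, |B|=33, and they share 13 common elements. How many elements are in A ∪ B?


|A ∪ B| = |A| + |B| - |A ∩ B|
= 35 + 33 - 13
= 55

|A ∪ B| = 55


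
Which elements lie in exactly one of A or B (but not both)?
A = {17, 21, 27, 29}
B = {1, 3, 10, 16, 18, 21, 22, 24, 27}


A △ B = (A \ B) ∪ (B \ A) = elements in exactly one of A or B
A \ B = {17, 29}
B \ A = {1, 3, 10, 16, 18, 22, 24}
A △ B = {1, 3, 10, 16, 17, 18, 22, 24, 29}

A △ B = {1, 3, 10, 16, 17, 18, 22, 24, 29}


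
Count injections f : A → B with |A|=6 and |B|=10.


An injection sends each of |A| = 6 inputs to a distinct output in B.
# injections = |B|·(|B|-1)·…·(|B|-|A|+1) = 10! / (10 - 6)!
= 10 × 9 × 8 × 7 × 6 × 5
= 151200

Number of injections = 151200


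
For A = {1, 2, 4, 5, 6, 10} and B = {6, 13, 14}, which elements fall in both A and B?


A = {1, 2, 4, 5, 6, 10}
B = {6, 13, 14}
Region: in both A and B
Elements: {6}

Elements in both A and B: {6}


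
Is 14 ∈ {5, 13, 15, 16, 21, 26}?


A = {5, 13, 15, 16, 21, 26}
Checking if 14 is in A
14 is not in A → False

14 ∉ A


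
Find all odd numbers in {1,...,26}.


Checking each candidate:
Condition: odd numbers in {1,...,26}
Result = {1, 3, 5, 7, 9, 11, 13, 15, 17, 19, 21, 23, 25}

{1, 3, 5, 7, 9, 11, 13, 15, 17, 19, 21, 23, 25}


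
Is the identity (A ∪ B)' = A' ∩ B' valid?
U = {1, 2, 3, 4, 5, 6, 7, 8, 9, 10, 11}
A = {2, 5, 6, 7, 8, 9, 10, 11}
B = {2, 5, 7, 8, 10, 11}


LHS: A ∪ B = {2, 5, 6, 7, 8, 9, 10, 11}
(A ∪ B)' = U \ (A ∪ B) = {1, 3, 4}
A' = {1, 3, 4}, B' = {1, 3, 4, 6, 9}
Claimed RHS: A' ∩ B' = {1, 3, 4}
Identity is VALID: LHS = RHS = {1, 3, 4} ✓

Identity is valid. (A ∪ B)' = A' ∩ B' = {1, 3, 4}


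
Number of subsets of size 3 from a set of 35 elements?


C(n,k) = n! / (k!(n-k)!)
C(35,3) = 35! / (3!32!)
= 6545

C(35,3) = 6545


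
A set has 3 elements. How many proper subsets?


Total subsets = 2^n = 2^3 = 8
Proper subsets exclude the set itself: 2^n - 1
= 8 - 1
= 7

Number of proper subsets = 7


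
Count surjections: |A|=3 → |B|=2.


n = |A| = 3, k = |B| = 2. Surjections via inclusion-exclusion:
S(n,k) = Σ(-1)^i × C(k,i) × (k-i)^n, i=0 to k
i=0: (-1)^0×C(2,0)×2^3 = 8
i=1: (-1)^1×C(2,1)×1^3 = -2
i=2: (-1)^2×C(2,2)×0^3 = 0
Total = 6

Number of surjections = 6


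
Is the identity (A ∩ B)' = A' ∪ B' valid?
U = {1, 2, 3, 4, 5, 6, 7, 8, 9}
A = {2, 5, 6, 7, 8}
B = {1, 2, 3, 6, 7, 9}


LHS: A ∩ B = {2, 6, 7}
(A ∩ B)' = U \ (A ∩ B) = {1, 3, 4, 5, 8, 9}
A' = {1, 3, 4, 9}, B' = {4, 5, 8}
Claimed RHS: A' ∪ B' = {1, 3, 4, 5, 8, 9}
Identity is VALID: LHS = RHS = {1, 3, 4, 5, 8, 9} ✓

Identity is valid. (A ∩ B)' = A' ∪ B' = {1, 3, 4, 5, 8, 9}


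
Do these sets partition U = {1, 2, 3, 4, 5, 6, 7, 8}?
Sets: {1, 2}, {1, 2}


A partition requires: (1) non-empty parts, (2) pairwise disjoint, (3) union = U
Parts: {1, 2}, {1, 2}
Union of parts: {1, 2}
U = {1, 2, 3, 4, 5, 6, 7, 8}
All non-empty? True
Pairwise disjoint? False
Covers U? False

No, not a valid partition


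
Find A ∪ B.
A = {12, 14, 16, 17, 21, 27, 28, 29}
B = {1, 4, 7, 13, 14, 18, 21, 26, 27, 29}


A ∪ B = all elements in A or B (or both)
A = {12, 14, 16, 17, 21, 27, 28, 29}
B = {1, 4, 7, 13, 14, 18, 21, 26, 27, 29}
A ∪ B = {1, 4, 7, 12, 13, 14, 16, 17, 18, 21, 26, 27, 28, 29}

A ∪ B = {1, 4, 7, 12, 13, 14, 16, 17, 18, 21, 26, 27, 28, 29}


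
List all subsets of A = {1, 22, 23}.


|A| = 3, so |P(A)| = 2^3 = 8
Enumerate subsets by cardinality (0 to 3):
∅, {1}, {22}, {23}, {1, 22}, {1, 23}, {22, 23}, {1, 22, 23}

P(A) has 8 subsets: ∅, {1}, {22}, {23}, {1, 22}, {1, 23}, {22, 23}, {1, 22, 23}


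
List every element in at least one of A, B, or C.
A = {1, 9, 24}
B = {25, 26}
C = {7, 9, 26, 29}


A ∪ B = {1, 9, 24, 25, 26}
(A ∪ B) ∪ C = {1, 7, 9, 24, 25, 26, 29}

A ∪ B ∪ C = {1, 7, 9, 24, 25, 26, 29}


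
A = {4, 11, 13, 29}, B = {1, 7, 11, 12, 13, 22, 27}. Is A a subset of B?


A ⊆ B means every element of A is in B.
Elements in A not in B: {4, 29}
So A ⊄ B.

No, A ⊄ B


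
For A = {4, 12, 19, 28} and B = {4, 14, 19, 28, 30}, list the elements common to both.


A ∩ B = elements in both A and B
A = {4, 12, 19, 28}
B = {4, 14, 19, 28, 30}
A ∩ B = {4, 19, 28}

A ∩ B = {4, 19, 28}


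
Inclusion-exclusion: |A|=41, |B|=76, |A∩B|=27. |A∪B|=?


|A ∪ B| = |A| + |B| - |A ∩ B|
= 41 + 76 - 27
= 90

|A ∪ B| = 90


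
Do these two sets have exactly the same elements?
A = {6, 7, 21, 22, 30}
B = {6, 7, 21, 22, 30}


Two sets are equal iff they have exactly the same elements.
A = {6, 7, 21, 22, 30}
B = {6, 7, 21, 22, 30}
Same elements → A = B

Yes, A = B


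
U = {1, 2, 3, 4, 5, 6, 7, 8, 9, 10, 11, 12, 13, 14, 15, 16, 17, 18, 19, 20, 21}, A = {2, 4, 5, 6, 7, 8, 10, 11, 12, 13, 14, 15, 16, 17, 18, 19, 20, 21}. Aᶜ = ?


Aᶜ = U \ A = elements in U but not in A
U = {1, 2, 3, 4, 5, 6, 7, 8, 9, 10, 11, 12, 13, 14, 15, 16, 17, 18, 19, 20, 21}
A = {2, 4, 5, 6, 7, 8, 10, 11, 12, 13, 14, 15, 16, 17, 18, 19, 20, 21}
Aᶜ = {1, 3, 9}

Aᶜ = {1, 3, 9}


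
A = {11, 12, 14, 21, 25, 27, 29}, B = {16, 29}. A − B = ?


A \ B = elements in A but not in B
A = {11, 12, 14, 21, 25, 27, 29}
B = {16, 29}
Remove from A any elements in B
A \ B = {11, 12, 14, 21, 25, 27}

A \ B = {11, 12, 14, 21, 25, 27}


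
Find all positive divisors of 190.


Checking each candidate:
Condition: positive divisors of 190
Result = {1, 2, 5, 10, 19, 38, 95, 190}

{1, 2, 5, 10, 19, 38, 95, 190}


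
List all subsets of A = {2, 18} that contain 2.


A subset of A contains 2 iff the remaining 1 elements form any subset of A \ {2}.
Count: 2^(n-1) = 2^1 = 2
Subsets containing 2: {2}, {2, 18}

Subsets containing 2 (2 total): {2}, {2, 18}


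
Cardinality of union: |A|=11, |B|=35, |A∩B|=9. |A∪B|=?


|A ∪ B| = |A| + |B| - |A ∩ B|
= 11 + 35 - 9
= 37

|A ∪ B| = 37


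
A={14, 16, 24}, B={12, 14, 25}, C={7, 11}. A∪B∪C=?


A ∪ B = {12, 14, 16, 24, 25}
(A ∪ B) ∪ C = {7, 11, 12, 14, 16, 24, 25}

A ∪ B ∪ C = {7, 11, 12, 14, 16, 24, 25}


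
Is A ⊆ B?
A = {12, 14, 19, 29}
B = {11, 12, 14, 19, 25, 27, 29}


A ⊆ B means every element of A is in B.
All elements of A are in B.
So A ⊆ B.

Yes, A ⊆ B


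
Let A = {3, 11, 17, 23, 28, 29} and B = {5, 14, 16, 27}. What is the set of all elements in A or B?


A ∪ B = all elements in A or B (or both)
A = {3, 11, 17, 23, 28, 29}
B = {5, 14, 16, 27}
A ∪ B = {3, 5, 11, 14, 16, 17, 23, 27, 28, 29}

A ∪ B = {3, 5, 11, 14, 16, 17, 23, 27, 28, 29}


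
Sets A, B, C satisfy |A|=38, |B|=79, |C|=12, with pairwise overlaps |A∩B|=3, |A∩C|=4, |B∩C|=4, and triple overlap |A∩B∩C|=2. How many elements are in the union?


|A∪B∪C| = |A|+|B|+|C| - |A∩B|-|A∩C|-|B∩C| + |A∩B∩C|
= 38+79+12 - 3-4-4 + 2
= 129 - 11 + 2
= 120

|A ∪ B ∪ C| = 120


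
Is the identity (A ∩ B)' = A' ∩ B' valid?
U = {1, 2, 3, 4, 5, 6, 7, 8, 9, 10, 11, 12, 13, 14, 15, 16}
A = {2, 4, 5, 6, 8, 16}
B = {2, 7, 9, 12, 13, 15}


LHS: A ∩ B = {2}
(A ∩ B)' = U \ (A ∩ B) = {1, 3, 4, 5, 6, 7, 8, 9, 10, 11, 12, 13, 14, 15, 16}
A' = {1, 3, 7, 9, 10, 11, 12, 13, 14, 15}, B' = {1, 3, 4, 5, 6, 8, 10, 11, 14, 16}
Claimed RHS: A' ∩ B' = {1, 3, 10, 11, 14}
Identity is INVALID: LHS = {1, 3, 4, 5, 6, 7, 8, 9, 10, 11, 12, 13, 14, 15, 16} but the RHS claimed here equals {1, 3, 10, 11, 14}. The correct form is (A ∩ B)' = A' ∪ B'.

Identity is invalid: (A ∩ B)' = {1, 3, 4, 5, 6, 7, 8, 9, 10, 11, 12, 13, 14, 15, 16} but A' ∩ B' = {1, 3, 10, 11, 14}. The correct De Morgan law is (A ∩ B)' = A' ∪ B'.


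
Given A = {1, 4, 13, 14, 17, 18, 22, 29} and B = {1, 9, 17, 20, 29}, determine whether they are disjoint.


Disjoint means A ∩ B = ∅.
A ∩ B = {1, 17, 29}
A ∩ B ≠ ∅, so A and B are NOT disjoint.

No, A and B are not disjoint (A ∩ B = {1, 17, 29})


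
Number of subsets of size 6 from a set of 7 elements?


C(n,k) = n! / (k!(n-k)!)
C(7,6) = 7! / (6!1!)
= 7

C(7,6) = 7


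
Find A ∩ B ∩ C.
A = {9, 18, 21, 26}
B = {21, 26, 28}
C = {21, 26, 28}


A ∩ B = {21, 26}
(A ∩ B) ∩ C = {21, 26}

A ∩ B ∩ C = {21, 26}


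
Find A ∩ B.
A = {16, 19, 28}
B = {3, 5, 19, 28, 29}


A ∩ B = elements in both A and B
A = {16, 19, 28}
B = {3, 5, 19, 28, 29}
A ∩ B = {19, 28}

A ∩ B = {19, 28}


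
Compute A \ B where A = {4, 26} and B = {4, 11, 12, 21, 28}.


A \ B = elements in A but not in B
A = {4, 26}
B = {4, 11, 12, 21, 28}
Remove from A any elements in B
A \ B = {26}

A \ B = {26}


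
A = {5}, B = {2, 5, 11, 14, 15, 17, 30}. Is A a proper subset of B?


A ⊂ B requires: A ⊆ B AND A ≠ B.
A ⊆ B? Yes
A = B? No
A ⊂ B: Yes (A is a proper subset of B)

Yes, A ⊂ B


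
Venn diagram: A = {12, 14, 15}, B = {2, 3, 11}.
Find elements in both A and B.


A = {12, 14, 15}
B = {2, 3, 11}
Region: in both A and B
Elements: ∅

Elements in both A and B: ∅


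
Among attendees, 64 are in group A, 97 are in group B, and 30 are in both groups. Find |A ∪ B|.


|A ∪ B| = |A| + |B| - |A ∩ B|
= 64 + 97 - 30
= 131

|A ∪ B| = 131


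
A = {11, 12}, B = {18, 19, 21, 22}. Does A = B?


Two sets are equal iff they have exactly the same elements.
A = {11, 12}
B = {18, 19, 21, 22}
Differences: {11, 12, 18, 19, 21, 22}
A ≠ B

No, A ≠ B


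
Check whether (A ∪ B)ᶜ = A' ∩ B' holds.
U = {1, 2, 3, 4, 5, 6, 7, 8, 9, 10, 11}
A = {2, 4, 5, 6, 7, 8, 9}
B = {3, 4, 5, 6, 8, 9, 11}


LHS: A ∪ B = {2, 3, 4, 5, 6, 7, 8, 9, 11}
(A ∪ B)' = U \ (A ∪ B) = {1, 10}
A' = {1, 3, 10, 11}, B' = {1, 2, 7, 10}
Claimed RHS: A' ∩ B' = {1, 10}
Identity is VALID: LHS = RHS = {1, 10} ✓

Identity is valid. (A ∪ B)' = A' ∩ B' = {1, 10}


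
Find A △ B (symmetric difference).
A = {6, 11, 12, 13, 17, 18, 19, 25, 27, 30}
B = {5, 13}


A △ B = (A \ B) ∪ (B \ A) = elements in exactly one of A or B
A \ B = {6, 11, 12, 17, 18, 19, 25, 27, 30}
B \ A = {5}
A △ B = {5, 6, 11, 12, 17, 18, 19, 25, 27, 30}

A △ B = {5, 6, 11, 12, 17, 18, 19, 25, 27, 30}


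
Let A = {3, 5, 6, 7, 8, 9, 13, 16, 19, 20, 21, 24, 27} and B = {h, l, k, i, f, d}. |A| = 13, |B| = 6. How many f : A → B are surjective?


n = |A| = 13, k = |B| = 6. Surjections via inclusion-exclusion:
S(n,k) = Σ(-1)^i × C(k,i) × (k-i)^n, i=0 to k
i=0: (-1)^0×C(6,0)×6^13 = 13060694016
i=1: (-1)^1×C(6,1)×5^13 = -7324218750
i=2: (-1)^2×C(6,2)×4^13 = 1006632960
i=3: (-1)^3×C(6,3)×3^13 = -31886460
i=4: (-1)^4×C(6,4)×2^13 = 122880
i=5: (-1)^5×C(6,5)×1^13 = -6
i=6: (-1)^6×C(6,6)×0^13 = 0
Total = 6711344640

Number of surjections = 6711344640


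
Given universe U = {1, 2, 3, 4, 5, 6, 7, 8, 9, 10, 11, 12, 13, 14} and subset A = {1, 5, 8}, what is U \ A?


Aᶜ = U \ A = elements in U but not in A
U = {1, 2, 3, 4, 5, 6, 7, 8, 9, 10, 11, 12, 13, 14}
A = {1, 5, 8}
Aᶜ = {2, 3, 4, 6, 7, 9, 10, 11, 12, 13, 14}

Aᶜ = {2, 3, 4, 6, 7, 9, 10, 11, 12, 13, 14}


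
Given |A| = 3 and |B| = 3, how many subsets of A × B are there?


A relation from A to B is any subset of A × B.
|A × B| = 3 × 3 = 9
# relations = 2^|A × B| = 2^9 = 512

Number of relations = 512


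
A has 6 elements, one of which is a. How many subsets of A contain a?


Subsets of A containing a correspond to subsets of A \ {a}, which has 5 elements.
Count = 2^(n-1) = 2^5
= 32

Number of subsets containing a = 32


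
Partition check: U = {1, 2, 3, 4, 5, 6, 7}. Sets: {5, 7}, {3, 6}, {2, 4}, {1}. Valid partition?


A partition requires: (1) non-empty parts, (2) pairwise disjoint, (3) union = U
Parts: {5, 7}, {3, 6}, {2, 4}, {1}
Union of parts: {1, 2, 3, 4, 5, 6, 7}
U = {1, 2, 3, 4, 5, 6, 7}
All non-empty? True
Pairwise disjoint? True
Covers U? True

Yes, valid partition


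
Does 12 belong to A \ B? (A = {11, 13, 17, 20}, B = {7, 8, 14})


A = {11, 13, 17, 20}, B = {7, 8, 14}
A \ B = elements in A but not in B
A \ B = {11, 13, 17, 20}
Checking if 12 ∈ A \ B
12 is not in A \ B → False

12 ∉ A \ B


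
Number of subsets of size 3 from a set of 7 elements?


C(n,k) = n! / (k!(n-k)!)
C(7,3) = 7! / (3!4!)
= 35

C(7,3) = 35


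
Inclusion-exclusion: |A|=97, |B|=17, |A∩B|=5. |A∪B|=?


|A ∪ B| = |A| + |B| - |A ∩ B|
= 97 + 17 - 5
= 109

|A ∪ B| = 109


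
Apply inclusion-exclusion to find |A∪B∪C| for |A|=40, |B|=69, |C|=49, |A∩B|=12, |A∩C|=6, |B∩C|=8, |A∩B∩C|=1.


|A∪B∪C| = |A|+|B|+|C| - |A∩B|-|A∩C|-|B∩C| + |A∩B∩C|
= 40+69+49 - 12-6-8 + 1
= 158 - 26 + 1
= 133

|A ∪ B ∪ C| = 133


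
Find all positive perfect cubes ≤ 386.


Checking each candidate:
Condition: positive perfect cubes ≤ 386
Result = {1, 8, 27, 64, 125, 216, 343}

{1, 8, 27, 64, 125, 216, 343}


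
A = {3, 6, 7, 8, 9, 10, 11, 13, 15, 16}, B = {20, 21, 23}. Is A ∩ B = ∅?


Disjoint means A ∩ B = ∅.
A ∩ B = ∅
A ∩ B = ∅, so A and B are disjoint.

Yes, A and B are disjoint


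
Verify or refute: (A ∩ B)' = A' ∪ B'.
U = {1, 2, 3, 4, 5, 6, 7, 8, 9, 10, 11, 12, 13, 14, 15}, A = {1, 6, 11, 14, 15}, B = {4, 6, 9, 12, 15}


LHS: A ∩ B = {6, 15}
(A ∩ B)' = U \ (A ∩ B) = {1, 2, 3, 4, 5, 7, 8, 9, 10, 11, 12, 13, 14}
A' = {2, 3, 4, 5, 7, 8, 9, 10, 12, 13}, B' = {1, 2, 3, 5, 7, 8, 10, 11, 13, 14}
Claimed RHS: A' ∪ B' = {1, 2, 3, 4, 5, 7, 8, 9, 10, 11, 12, 13, 14}
Identity is VALID: LHS = RHS = {1, 2, 3, 4, 5, 7, 8, 9, 10, 11, 12, 13, 14} ✓

Identity is valid. (A ∩ B)' = A' ∪ B' = {1, 2, 3, 4, 5, 7, 8, 9, 10, 11, 12, 13, 14}


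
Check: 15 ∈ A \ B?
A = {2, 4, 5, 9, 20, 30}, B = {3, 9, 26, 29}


A = {2, 4, 5, 9, 20, 30}, B = {3, 9, 26, 29}
A \ B = elements in A but not in B
A \ B = {2, 4, 5, 20, 30}
Checking if 15 ∈ A \ B
15 is not in A \ B → False

15 ∉ A \ B


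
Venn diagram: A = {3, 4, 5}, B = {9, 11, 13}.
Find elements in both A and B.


A = {3, 4, 5}
B = {9, 11, 13}
Region: in both A and B
Elements: ∅

Elements in both A and B: ∅


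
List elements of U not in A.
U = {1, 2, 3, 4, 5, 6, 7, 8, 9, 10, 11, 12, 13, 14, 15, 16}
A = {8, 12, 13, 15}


Aᶜ = U \ A = elements in U but not in A
U = {1, 2, 3, 4, 5, 6, 7, 8, 9, 10, 11, 12, 13, 14, 15, 16}
A = {8, 12, 13, 15}
Aᶜ = {1, 2, 3, 4, 5, 6, 7, 9, 10, 11, 14, 16}

Aᶜ = {1, 2, 3, 4, 5, 6, 7, 9, 10, 11, 14, 16}


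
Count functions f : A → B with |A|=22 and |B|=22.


Each of |A| = 22 inputs maps to any of |B| = 22 outputs.
# functions = |B|^|A| = 22^22
= 341427877364219557396646723584

Number of functions = 341427877364219557396646723584


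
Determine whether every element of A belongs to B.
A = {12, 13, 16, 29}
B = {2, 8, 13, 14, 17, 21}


A ⊆ B means every element of A is in B.
Elements in A not in B: {12, 16, 29}
So A ⊄ B.

No, A ⊄ B


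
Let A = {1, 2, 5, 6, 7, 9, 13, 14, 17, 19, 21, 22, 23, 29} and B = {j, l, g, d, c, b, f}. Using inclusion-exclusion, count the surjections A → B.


n = |A| = 14, k = |B| = 7. Surjections via inclusion-exclusion:
S(n,k) = Σ(-1)^i × C(k,i) × (k-i)^n, i=0 to k
i=0: (-1)^0×C(7,0)×7^14 = 678223072849
i=1: (-1)^1×C(7,1)×6^14 = -548549148672
i=2: (-1)^2×C(7,2)×5^14 = 128173828125
i=3: (-1)^3×C(7,3)×4^14 = -9395240960
i=4: (-1)^4×C(7,4)×3^14 = 167403915
i=5: (-1)^5×C(7,5)×2^14 = -344064
i=6: (-1)^6×C(7,6)×1^14 = 7
i=7: (-1)^7×C(7,7)×0^14 = 0
Total = 248619571200

Number of surjections = 248619571200


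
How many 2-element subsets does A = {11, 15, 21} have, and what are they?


|A| = 3, so A has C(3,2) = 3 subsets of size 2.
Enumerate by choosing 2 elements from A at a time:
{11, 15}, {11, 21}, {15, 21}

2-element subsets (3 total): {11, 15}, {11, 21}, {15, 21}


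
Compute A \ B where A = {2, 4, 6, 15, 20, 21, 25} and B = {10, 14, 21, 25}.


A \ B = elements in A but not in B
A = {2, 4, 6, 15, 20, 21, 25}
B = {10, 14, 21, 25}
Remove from A any elements in B
A \ B = {2, 4, 6, 15, 20}

A \ B = {2, 4, 6, 15, 20}
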